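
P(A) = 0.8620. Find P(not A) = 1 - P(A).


P(not A) = 1 - 0.8620 = 0.1380

P(not A) = 0.1380


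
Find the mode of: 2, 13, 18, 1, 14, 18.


Frequencies: 1:1, 2:1, 13:1, 14:1, 18:2
Max frequency = 2
Mode = 18

Mode = 18


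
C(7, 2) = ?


C(7,2) = 7!/(2! × 5!)
= 5040/(2 × 120)
= 21

C(7,2) = 21


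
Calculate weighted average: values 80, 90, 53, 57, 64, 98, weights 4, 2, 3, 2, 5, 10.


Numerator = 80*4 + 90*2 + 53*3 + 57*2 + 64*5 + 98*10 = 2073
Denominator = 4 + 2 + 3 + 2 + 5 + 10 = 26
WM = 2073/26 = 79.7308

WM = 79.7308


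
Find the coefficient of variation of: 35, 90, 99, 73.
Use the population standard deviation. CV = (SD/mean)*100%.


Mean = 74.2500
SD = 24.5089
CV = (24.5089/74.2500)*100 = 33.0087%

CV = 33.0087%


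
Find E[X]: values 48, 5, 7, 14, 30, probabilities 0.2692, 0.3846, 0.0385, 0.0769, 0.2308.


E[X] = 48*0.2692 + 5*0.3846 + 7*0.0385 + 14*0.0769 + 30*0.2308
= 12.9216 + 1.9230 + 0.2695 + 1.0766 + 6.9240
= 23.1147

E[X] = 23.1147


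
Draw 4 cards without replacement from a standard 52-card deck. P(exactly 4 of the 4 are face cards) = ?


Hypergeometric: P(X=4) = C(12,4)·C(40,0) / C(52,4)
= 495 × 1 / 270725
= 495/270725 = 0.0018

P = 0.0018


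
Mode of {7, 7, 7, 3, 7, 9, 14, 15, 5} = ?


Frequencies: 3:1, 5:1, 7:4, 9:1, 14:1, 15:1
Max frequency = 4
Mode = 7

Mode = 7


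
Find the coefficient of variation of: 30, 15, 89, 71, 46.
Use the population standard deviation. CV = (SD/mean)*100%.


Mean = 50.2000
SD = 26.8432
CV = (26.8432/50.2000)*100 = 53.4726%

CV = 53.4726%


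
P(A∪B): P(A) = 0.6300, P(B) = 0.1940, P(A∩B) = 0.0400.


P(A∪B) = 0.6300 + 0.1940 - 0.0400
= 0.8240 - 0.0400
= 0.7840

P(A∪B) = 0.7840


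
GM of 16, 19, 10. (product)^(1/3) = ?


Product = 16 × 19 × 10 = 3040
GM = 3040^(1/3) = 14.4863

GM = 14.4863


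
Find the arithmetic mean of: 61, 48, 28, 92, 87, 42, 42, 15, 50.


Sum = 61 + 48 + 28 + 92 + 87 + 42 + 42 + 15 + 50 = 465
n = 9
Mean = 465/9 = 51.6667

Mean = 51.6667


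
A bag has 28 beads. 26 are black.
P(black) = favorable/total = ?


P = 26/28 = 0.9286

P = 0.9286


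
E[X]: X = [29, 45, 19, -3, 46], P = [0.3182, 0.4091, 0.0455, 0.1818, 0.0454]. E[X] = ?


E[X] = 29*0.3182 + 45*0.4091 + 19*0.0455 - 3*0.1818 + 46*0.0454
= 9.2278 + 18.4095 + 0.8645 - 0.5454 + 2.0884
= 30.0448

E[X] = 30.0448


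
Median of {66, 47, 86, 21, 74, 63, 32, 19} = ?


Sorted: 19, 21, 32, 47, 63, 66, 74, 86
n = 8 (even)
Middle values: 47 and 63
Median = (47+63)/2 = 55.0000

Median = 55.0000


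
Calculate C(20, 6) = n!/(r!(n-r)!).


C(20,6) = 20!/(6! × 14!)
= 2432902008176640000/(720 × 87178291200)
= 38760

C(20,6) = 38760


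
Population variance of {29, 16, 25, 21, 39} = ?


Mean = 26.0000
Squared deviations: 9.0000, 100.0000, 1.0000, 25.0000, 169.0000
Sum = 304.0000
Variance = 304.0000/5 = 60.8000

Variance = 60.8000


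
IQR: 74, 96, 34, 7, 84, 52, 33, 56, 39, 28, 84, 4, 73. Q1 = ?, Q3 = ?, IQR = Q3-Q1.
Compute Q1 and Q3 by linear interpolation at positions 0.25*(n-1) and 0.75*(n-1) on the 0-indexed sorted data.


Sorted: 4, 7, 28, 33, 34, 39, 52, 56, 73, 74, 84, 84, 96
Q1 (25th %ile) = 33.0000
Q3 (75th %ile) = 74.0000
IQR = 74.0000 - 33.0000 = 41.0000

IQR = 41.0000


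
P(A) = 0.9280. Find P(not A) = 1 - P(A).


P(not A) = 1 - 0.9280 = 0.0720

P(not A) = 0.0720


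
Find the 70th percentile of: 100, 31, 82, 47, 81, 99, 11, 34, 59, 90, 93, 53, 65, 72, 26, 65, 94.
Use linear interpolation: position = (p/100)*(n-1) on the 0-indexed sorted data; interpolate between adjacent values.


Sorted: 11, 26, 31, 34, 47, 53, 59, 65, 65, 72, 81, 82, 90, 93, 94, 99, 100
n = 17
Index = 70/100 * 16 = 11.2000
Lower = data[11] = 82, Upper = data[12] = 90
P70 = 82 + 0.2000*(8) = 83.6000

P70 = 83.6000


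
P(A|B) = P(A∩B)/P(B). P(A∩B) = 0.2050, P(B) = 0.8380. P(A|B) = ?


P(A|B) = 0.2050/0.8380 = 0.2446

P(A|B) = 0.2446


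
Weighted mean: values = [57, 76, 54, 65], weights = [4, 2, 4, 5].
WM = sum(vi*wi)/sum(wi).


Numerator = 57*4 + 76*2 + 54*4 + 65*5 = 921
Denominator = 4 + 2 + 4 + 5 = 15
WM = 921/15 = 61.4000

WM = 61.4000


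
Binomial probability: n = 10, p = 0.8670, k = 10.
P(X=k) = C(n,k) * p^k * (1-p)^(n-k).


C(10,10) = 1
p^10 = 0.239989
(1-p)^0 = 1.000000
P = 1 * 0.239989 * 1.000000 = 0.2400

P(X=10) = 0.2400


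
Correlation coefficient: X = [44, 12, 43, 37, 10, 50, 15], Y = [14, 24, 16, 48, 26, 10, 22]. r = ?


Mean X = 30.1429, Mean Y = 22.8571
SD X = 15.869365, SD Y = 11.556428
Cov = -52.122449
r = -52.122449/(15.869365*11.556428) = -0.2842

r = -0.2842


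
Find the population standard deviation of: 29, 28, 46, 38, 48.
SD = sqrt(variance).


Mean = 37.8000
Variance = 68.9600
SD = sqrt(68.9600) = 8.3042

SD = 8.3042


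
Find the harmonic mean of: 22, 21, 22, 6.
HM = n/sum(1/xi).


Sum of reciprocals = 1/22 + 1/21 + 1/22 + 1/6 = 0.305195
HM = 4/0.305195 = 13.1064

HM = 13.1064


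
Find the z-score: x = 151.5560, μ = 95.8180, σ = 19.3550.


z = (151.5560 - 95.8180)/19.3550
= 55.7380/19.3550
= 2.8798

z = 2.8798


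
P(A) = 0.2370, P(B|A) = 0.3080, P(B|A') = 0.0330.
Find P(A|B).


P(B) = P(B|A)*P(A) + P(B|A')*P(A')
= 0.3080*0.2370 + 0.0330*0.7630
= 0.072996 + 0.025179 = 0.098175
P(A|B) = 0.072996/0.098175 = 0.7435

P(A|B) = 0.7435


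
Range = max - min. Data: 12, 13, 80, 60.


Max = 80, Min = 12
Range = 80 - 12 = 68

Range = 68


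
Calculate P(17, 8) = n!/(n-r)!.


P(17,8) = 17!/9!
= 355687428096000/362880
= 980179200

P(17,8) = 980179200


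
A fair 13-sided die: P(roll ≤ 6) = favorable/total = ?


Favorable outcomes (roll ≤ 6): 6
Total outcomes = 13
P = 6/13 = 0.4615

P = 0.4615


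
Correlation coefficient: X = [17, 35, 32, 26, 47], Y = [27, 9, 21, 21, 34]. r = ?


Mean X = 31.4000, Mean Y = 22.4000
SD X = 9.931767, SD Y = 8.236504
Cov = 14.640000
r = 14.640000/(9.931767*8.236504) = 0.1790

r = 0.1790


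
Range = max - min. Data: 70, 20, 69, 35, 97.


Max = 97, Min = 20
Range = 97 - 20 = 77

Range = 77


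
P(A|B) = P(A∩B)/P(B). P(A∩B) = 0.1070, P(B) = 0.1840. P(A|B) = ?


P(A|B) = 0.1070/0.1840 = 0.5815

P(A|B) = 0.5815


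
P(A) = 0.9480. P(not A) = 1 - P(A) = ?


P(not A) = 1 - 0.9480 = 0.0520

P(not A) = 0.0520


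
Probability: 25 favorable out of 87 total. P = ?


P = 25/87 = 0.2874

P = 0.2874


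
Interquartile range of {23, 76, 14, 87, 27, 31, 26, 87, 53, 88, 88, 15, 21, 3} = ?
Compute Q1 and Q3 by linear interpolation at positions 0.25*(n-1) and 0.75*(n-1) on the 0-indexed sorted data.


Sorted: 3, 14, 15, 21, 23, 26, 27, 31, 53, 76, 87, 87, 88, 88
Q1 (25th %ile) = 21.5000
Q3 (75th %ile) = 84.2500
IQR = 84.2500 - 21.5000 = 62.7500

IQR = 62.7500


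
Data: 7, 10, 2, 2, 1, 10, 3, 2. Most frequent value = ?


Frequencies: 1:1, 2:3, 3:1, 7:1, 10:2
Max frequency = 3
Mode = 2

Mode = 2


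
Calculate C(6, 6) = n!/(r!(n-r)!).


C(6,6) = 6!/(6! × 0!)
= 720/(720 × 1)
= 1

C(6,6) = 1


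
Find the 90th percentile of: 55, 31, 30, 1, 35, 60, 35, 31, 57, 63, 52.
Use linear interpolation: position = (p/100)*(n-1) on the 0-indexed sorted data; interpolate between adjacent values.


Sorted: 1, 30, 31, 31, 35, 35, 52, 55, 57, 60, 63
n = 11
Index = 90/100 * 10 = 9.0000
Lower = data[9] = 60, Upper = data[10] = 63
P90 = 60 + 0*(3) = 60.0000

P90 = 60.0000


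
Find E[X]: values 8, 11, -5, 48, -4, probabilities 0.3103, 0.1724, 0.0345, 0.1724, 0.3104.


E[X] = 8*0.3103 + 11*0.1724 - 5*0.0345 + 48*0.1724 - 4*0.3104
= 2.4824 + 1.8964 - 0.1725 + 8.2752 - 1.2416
= 11.2399

E[X] = 11.2399


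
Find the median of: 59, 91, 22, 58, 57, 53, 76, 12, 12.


Sorted: 12, 12, 22, 53, 57, 58, 59, 76, 91
n = 9 (odd)
Middle value = 57

Median = 57


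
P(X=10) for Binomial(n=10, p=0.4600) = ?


C(10,10) = 1
p^10 = 0.000424
(1-p)^0 = 1.000000
P = 1 * 0.000424 * 1.000000 = 0.0004

P(X=10) = 0.0004


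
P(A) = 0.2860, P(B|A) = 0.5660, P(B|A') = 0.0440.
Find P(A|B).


P(B) = P(B|A)*P(A) + P(B|A')*P(A')
= 0.5660*0.2860 + 0.0440*0.7140
= 0.161876 + 0.031416 = 0.193292
P(A|B) = 0.161876/0.193292 = 0.8375

P(A|B) = 0.8375


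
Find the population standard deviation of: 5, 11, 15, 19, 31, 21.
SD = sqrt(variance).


Mean = 17.0000
Variance = 66.6667
SD = sqrt(66.6667) = 8.1650

SD = 8.1650


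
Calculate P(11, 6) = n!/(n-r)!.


P(11,6) = 11!/5!
= 39916800/120
= 332640

P(11,6) = 332640


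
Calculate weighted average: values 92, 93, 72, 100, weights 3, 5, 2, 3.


Numerator = 92*3 + 93*5 + 72*2 + 100*3 = 1185
Denominator = 3 + 5 + 2 + 3 = 13
WM = 1185/13 = 91.1538

WM = 91.1538


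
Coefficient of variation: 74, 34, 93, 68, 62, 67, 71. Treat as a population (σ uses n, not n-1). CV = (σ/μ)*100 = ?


Mean = 67.0000
SD = 16.2832
CV = (16.2832/67.0000)*100 = 24.3033%

CV = 24.3033%


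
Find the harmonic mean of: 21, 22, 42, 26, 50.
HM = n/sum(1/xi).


Sum of reciprocals = 1/21 + 1/22 + 1/42 + 1/26 + 1/50 = 0.175345
HM = 5/0.175345 = 28.5153

HM = 28.5153


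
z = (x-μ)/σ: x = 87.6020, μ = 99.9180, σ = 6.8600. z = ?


z = (87.6020 - 99.9180)/6.8600
= -12.3160/6.8600
= -1.7953

z = -1.7953


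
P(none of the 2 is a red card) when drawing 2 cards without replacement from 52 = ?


P(no red cards) = (26/52) × (25/51)
= 0.2451

P = 0.2451


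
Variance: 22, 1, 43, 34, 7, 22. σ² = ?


Mean = 21.5000
Squared deviations: 0.2500, 420.2500, 462.2500, 156.2500, 210.2500, 0.2500
Sum = 1249.5000
Variance = 1249.5000/6 = 208.2500

Variance = 208.2500


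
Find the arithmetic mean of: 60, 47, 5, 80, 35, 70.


Sum = 60 + 47 + 5 + 80 + 35 + 70 = 297
n = 6
Mean = 297/6 = 49.5000

Mean = 49.5000


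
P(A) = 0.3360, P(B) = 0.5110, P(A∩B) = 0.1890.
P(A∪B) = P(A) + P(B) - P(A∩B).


P(A∪B) = 0.3360 + 0.5110 - 0.1890
= 0.8470 - 0.1890
= 0.6580

P(A∪B) = 0.6580


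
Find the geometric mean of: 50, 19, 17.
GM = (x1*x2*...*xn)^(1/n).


Product = 50 × 19 × 17 = 16150
GM = 16150^(1/3) = 25.2769

GM = 25.2769


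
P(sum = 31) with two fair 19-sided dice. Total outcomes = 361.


Total outcomes = 19×19 = 361
Favorable (sum = 31): 8
P = 8/361 = 0.0222

P = 0.0222


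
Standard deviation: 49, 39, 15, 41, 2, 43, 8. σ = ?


Mean = 28.1429
Variance = 314.4082
SD = sqrt(314.4082) = 17.7316

SD = 17.7316


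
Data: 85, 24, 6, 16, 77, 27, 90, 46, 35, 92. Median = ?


Sorted: 6, 16, 24, 27, 35, 46, 77, 85, 90, 92
n = 10 (even)
Middle values: 35 and 46
Median = (35+46)/2 = 40.5000

Median = 40.5000


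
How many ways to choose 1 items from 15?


C(15,1) = 15!/(1! × 14!)
= 1307674368000/(1 × 87178291200)
= 15

C(15,1) = 15


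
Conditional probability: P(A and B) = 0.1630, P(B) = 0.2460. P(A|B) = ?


P(A|B) = 0.1630/0.2460 = 0.6626

P(A|B) = 0.6626


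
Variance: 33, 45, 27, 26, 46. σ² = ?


Mean = 35.4000
Squared deviations: 5.7600, 92.1600, 70.5600, 88.3600, 112.3600
Sum = 369.2000
Variance = 369.2000/5 = 73.8400

Variance = 73.8400


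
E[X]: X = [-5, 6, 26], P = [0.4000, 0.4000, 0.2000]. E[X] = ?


E[X] = -5*0.4000 + 6*0.4000 + 26*0.2000
= -2.0000 + 2.4000 + 5.2000
= 5.6000

E[X] = 5.6000


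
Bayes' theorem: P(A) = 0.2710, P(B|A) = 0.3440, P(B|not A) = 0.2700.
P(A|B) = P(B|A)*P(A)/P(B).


P(B) = P(B|A)*P(A) + P(B|A')*P(A')
= 0.3440*0.2710 + 0.2700*0.7290
= 0.093224 + 0.196830 = 0.290054
P(A|B) = 0.093224/0.290054 = 0.3214

P(A|B) = 0.3214


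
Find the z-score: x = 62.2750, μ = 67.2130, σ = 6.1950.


z = (62.2750 - 67.2130)/6.1950
= -4.9380/6.1950
= -0.7971

z = -0.7971


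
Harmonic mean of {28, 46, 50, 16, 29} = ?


Sum of reciprocals = 1/28 + 1/46 + 1/50 + 1/16 + 1/29 = 0.174436
HM = 5/0.174436 = 28.6638

HM = 28.6638


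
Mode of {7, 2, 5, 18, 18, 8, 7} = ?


Frequencies: 2:1, 5:1, 7:2, 8:1, 18:2
Max frequency = 2
Mode = 7, 18

Mode = 7, 18


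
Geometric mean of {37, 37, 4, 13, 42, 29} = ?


Product = 37 × 37 × 4 × 13 × 42 × 29 = 86706984
GM = 86706984^(1/6) = 21.0382

GM = 21.0382


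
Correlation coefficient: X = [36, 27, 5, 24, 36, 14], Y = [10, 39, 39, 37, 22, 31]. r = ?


Mean X = 23.6667, Mean Y = 29.6667
SD X = 11.234866, SD Y = 10.609220
Cov = -81.777778
r = -81.777778/(11.234866*10.609220) = -0.6861

r = -0.6861


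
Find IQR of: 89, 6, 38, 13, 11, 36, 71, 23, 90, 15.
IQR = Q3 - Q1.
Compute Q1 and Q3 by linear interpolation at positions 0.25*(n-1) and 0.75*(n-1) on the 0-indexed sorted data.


Sorted: 6, 11, 13, 15, 23, 36, 38, 71, 89, 90
Q1 (25th %ile) = 13.5000
Q3 (75th %ile) = 62.7500
IQR = 62.7500 - 13.5000 = 49.2500

IQR = 49.2500


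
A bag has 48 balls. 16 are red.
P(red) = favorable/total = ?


P = 16/48 = 0.3333

P = 0.3333


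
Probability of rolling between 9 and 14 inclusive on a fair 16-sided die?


Favorable outcomes (9 ≤ roll ≤ 14): 6
Total outcomes = 16
P = 6/16 = 0.3750

P = 0.3750


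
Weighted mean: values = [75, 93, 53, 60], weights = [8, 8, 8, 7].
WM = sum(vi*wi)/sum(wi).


Numerator = 75*8 + 93*8 + 53*8 + 60*7 = 2188
Denominator = 8 + 8 + 8 + 7 = 31
WM = 2188/31 = 70.5806

WM = 70.5806


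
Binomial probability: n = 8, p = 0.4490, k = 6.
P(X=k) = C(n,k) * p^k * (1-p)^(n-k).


C(8,6) = 28
p^6 = 0.008194
(1-p)^2 = 0.303601
P = 28 * 0.008194 * 0.303601 = 0.0697

P(X=6) = 0.0697


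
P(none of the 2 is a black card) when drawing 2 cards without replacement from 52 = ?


P(no black cards) = (26/52) × (25/51)
= 0.2451

P = 0.2451


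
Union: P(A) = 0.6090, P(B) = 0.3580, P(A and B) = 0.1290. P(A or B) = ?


P(A∪B) = 0.6090 + 0.3580 - 0.1290
= 0.9670 - 0.1290
= 0.8380

P(A∪B) = 0.8380


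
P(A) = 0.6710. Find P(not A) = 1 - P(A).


P(not A) = 1 - 0.6710 = 0.3290

P(not A) = 0.3290


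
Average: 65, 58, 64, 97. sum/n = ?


Sum = 65 + 58 + 64 + 97 = 284
n = 4
Mean = 284/4 = 71.0000

Mean = 71.0000


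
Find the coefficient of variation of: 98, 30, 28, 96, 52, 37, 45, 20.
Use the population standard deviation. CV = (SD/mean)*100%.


Mean = 50.7500
SD = 28.2787
CV = (28.2787/50.7500)*100 = 55.7217%

CV = 55.7217%


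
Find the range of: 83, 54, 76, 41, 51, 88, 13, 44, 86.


Max = 88, Min = 13
Range = 88 - 13 = 75

Range = 75


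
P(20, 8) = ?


P(20,8) = 20!/12!
= 2432902008176640000/479001600
= 5079110400

P(20,8) = 5079110400


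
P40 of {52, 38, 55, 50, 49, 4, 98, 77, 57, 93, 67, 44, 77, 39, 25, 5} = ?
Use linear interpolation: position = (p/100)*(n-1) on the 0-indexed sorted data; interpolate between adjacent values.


Sorted: 4, 5, 25, 38, 39, 44, 49, 50, 52, 55, 57, 67, 77, 77, 93, 98
n = 16
Index = 40/100 * 15 = 6.0000
Lower = data[6] = 49, Upper = data[7] = 50
P40 = 49 + 0*(1) = 49.0000

P40 = 49.0000


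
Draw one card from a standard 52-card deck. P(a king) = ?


4 kings in 52 cards
P = 4/52 = 0.0769

P = 0.0769


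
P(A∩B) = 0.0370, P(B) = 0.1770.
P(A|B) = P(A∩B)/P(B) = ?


P(A|B) = 0.0370/0.1770 = 0.2090

P(A|B) = 0.2090


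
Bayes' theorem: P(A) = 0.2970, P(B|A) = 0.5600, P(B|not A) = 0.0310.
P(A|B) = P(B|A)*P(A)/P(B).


P(B) = P(B|A)*P(A) + P(B|A')*P(A')
= 0.5600*0.2970 + 0.0310*0.7030
= 0.166320 + 0.021793 = 0.188113
P(A|B) = 0.166320/0.188113 = 0.8841

P(A|B) = 0.8841


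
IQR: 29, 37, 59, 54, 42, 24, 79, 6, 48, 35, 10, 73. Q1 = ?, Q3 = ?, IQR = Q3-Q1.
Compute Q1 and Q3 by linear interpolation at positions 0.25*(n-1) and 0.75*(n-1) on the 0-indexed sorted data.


Sorted: 6, 10, 24, 29, 35, 37, 42, 48, 54, 59, 73, 79
Q1 (25th %ile) = 27.7500
Q3 (75th %ile) = 55.2500
IQR = 55.2500 - 27.7500 = 27.5000

IQR = 27.5000


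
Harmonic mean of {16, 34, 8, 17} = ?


Sum of reciprocals = 1/16 + 1/34 + 1/8 + 1/17 = 0.275735
HM = 4/0.275735 = 14.5067

HM = 14.5067


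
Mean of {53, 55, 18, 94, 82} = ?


Sum = 53 + 55 + 18 + 94 + 82 = 302
n = 5
Mean = 302/5 = 60.4000

Mean = 60.4000


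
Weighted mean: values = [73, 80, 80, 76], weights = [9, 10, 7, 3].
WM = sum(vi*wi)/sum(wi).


Numerator = 73*9 + 80*10 + 80*7 + 76*3 = 2245
Denominator = 9 + 10 + 7 + 3 = 29
WM = 2245/29 = 77.4138

WM = 77.4138


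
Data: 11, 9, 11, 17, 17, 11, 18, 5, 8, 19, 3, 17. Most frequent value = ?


Frequencies: 3:1, 5:1, 8:1, 9:1, 11:3, 17:3, 18:1, 19:1
Max frequency = 3
Mode = 11, 17

Mode = 11, 17


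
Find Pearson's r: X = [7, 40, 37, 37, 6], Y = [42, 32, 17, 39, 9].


Mean X = 25.4000, Mean Y = 27.8000
SD X = 15.473849, SD Y = 12.765579
Cov = 33.880000
r = 33.880000/(15.473849*12.765579) = 0.1715

r = 0.1715


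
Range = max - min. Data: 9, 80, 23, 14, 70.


Max = 80, Min = 9
Range = 80 - 9 = 71

Range = 71


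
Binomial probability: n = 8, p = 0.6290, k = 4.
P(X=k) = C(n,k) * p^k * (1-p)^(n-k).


C(8,4) = 70
p^4 = 0.156532
(1-p)^4 = 0.018945
P = 70 * 0.156532 * 0.018945 = 0.2076

P(X=4) = 0.2076


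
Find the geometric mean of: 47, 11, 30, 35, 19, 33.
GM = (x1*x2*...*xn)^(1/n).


Product = 47 × 11 × 30 × 35 × 19 × 33 = 340366950
GM = 340366950^(1/6) = 26.4236

GM = 26.4236


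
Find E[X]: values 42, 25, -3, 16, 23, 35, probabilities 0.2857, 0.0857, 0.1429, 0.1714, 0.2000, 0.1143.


E[X] = 42*0.2857 + 25*0.0857 - 3*0.1429 + 16*0.1714 + 23*0.2000 + 35*0.1143
= 11.9994 + 2.1425 - 0.4287 + 2.7424 + 4.6000 + 4.0005
= 25.0561

E[X] = 25.0561


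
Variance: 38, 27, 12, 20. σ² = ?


Mean = 24.2500
Squared deviations: 189.0625, 7.5625, 150.0625, 18.0625
Sum = 364.7500
Variance = 364.7500/4 = 91.1875

Variance = 91.1875


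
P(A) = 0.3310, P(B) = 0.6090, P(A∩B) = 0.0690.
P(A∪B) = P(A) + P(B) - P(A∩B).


P(A∪B) = 0.3310 + 0.6090 - 0.0690
= 0.9400 - 0.0690
= 0.8710

P(A∪B) = 0.8710


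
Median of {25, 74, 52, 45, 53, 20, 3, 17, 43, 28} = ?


Sorted: 3, 17, 20, 25, 28, 43, 45, 52, 53, 74
n = 10 (even)
Middle values: 28 and 43
Median = (28+43)/2 = 35.5000

Median = 35.5000


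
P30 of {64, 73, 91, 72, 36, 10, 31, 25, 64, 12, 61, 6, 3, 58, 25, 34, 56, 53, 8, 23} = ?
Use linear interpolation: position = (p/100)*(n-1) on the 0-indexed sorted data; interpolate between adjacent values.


Sorted: 3, 6, 8, 10, 12, 23, 25, 25, 31, 34, 36, 53, 56, 58, 61, 64, 64, 72, 73, 91
n = 20
Index = 30/100 * 19 = 5.7000
Lower = data[5] = 23, Upper = data[6] = 25
P30 = 23 + 0.7000*(2) = 24.4000

P30 = 24.4000


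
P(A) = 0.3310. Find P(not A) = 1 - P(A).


P(not A) = 1 - 0.3310 = 0.6690

P(not A) = 0.6690


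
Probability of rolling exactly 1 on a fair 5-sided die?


Favorable outcomes (roll = 1): 1
Total outcomes = 5
P = 1/5 = 0.2000

P = 0.2000


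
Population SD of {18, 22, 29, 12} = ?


Mean = 20.2500
Variance = 38.1875
SD = sqrt(38.1875) = 6.1796

SD = 6.1796


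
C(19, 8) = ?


C(19,8) = 19!/(8! × 11!)
= 121645100408832000/(40320 × 39916800)
= 75582

C(19,8) = 75582


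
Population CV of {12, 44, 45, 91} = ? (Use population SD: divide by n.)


Mean = 48.0000
SD = 28.1514
CV = (28.1514/48.0000)*100 = 58.6487%

CV = 58.6487%


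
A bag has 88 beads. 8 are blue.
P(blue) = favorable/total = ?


P = 8/88 = 0.0909

P = 0.0909


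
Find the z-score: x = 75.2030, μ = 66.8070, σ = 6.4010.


z = (75.2030 - 66.8070)/6.4010
= 8.3960/6.4010
= 1.3117

z = 1.3117


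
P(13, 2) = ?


P(13,2) = 13!/11!
= 6227020800/39916800
= 156

P(13,2) = 156


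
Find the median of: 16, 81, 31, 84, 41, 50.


Sorted: 16, 31, 41, 50, 81, 84
n = 6 (even)
Middle values: 41 and 50
Median = (41+50)/2 = 45.5000

Median = 45.5000


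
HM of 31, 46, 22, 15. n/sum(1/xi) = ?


Sum of reciprocals = 1/31 + 1/46 + 1/22 + 1/15 = 0.166118
HM = 4/0.166118 = 24.0792

HM = 24.0792


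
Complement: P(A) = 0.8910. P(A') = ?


P(not A) = 1 - 0.8910 = 0.1090

P(not A) = 0.1090


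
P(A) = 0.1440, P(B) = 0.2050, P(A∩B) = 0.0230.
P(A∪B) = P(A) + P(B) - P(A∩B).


P(A∪B) = 0.1440 + 0.2050 - 0.0230
= 0.3490 - 0.0230
= 0.3260

P(A∪B) = 0.3260


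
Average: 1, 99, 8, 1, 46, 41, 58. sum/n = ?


Sum = 1 + 99 + 8 + 1 + 46 + 41 + 58 = 254
n = 7
Mean = 254/7 = 36.2857

Mean = 36.2857


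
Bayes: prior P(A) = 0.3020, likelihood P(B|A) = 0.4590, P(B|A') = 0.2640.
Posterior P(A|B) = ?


P(B) = P(B|A)*P(A) + P(B|A')*P(A')
= 0.4590*0.3020 + 0.2640*0.6980
= 0.138618 + 0.184272 = 0.322890
P(A|B) = 0.138618/0.322890 = 0.4293

P(A|B) = 0.4293


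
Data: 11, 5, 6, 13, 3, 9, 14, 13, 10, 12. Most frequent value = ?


Frequencies: 3:1, 5:1, 6:1, 9:1, 10:1, 11:1, 12:1, 13:2, 14:1
Max frequency = 2
Mode = 13

Mode = 13


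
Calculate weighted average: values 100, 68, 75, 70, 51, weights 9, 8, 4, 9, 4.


Numerator = 100*9 + 68*8 + 75*4 + 70*9 + 51*4 = 2578
Denominator = 9 + 8 + 4 + 9 + 4 = 34
WM = 2578/34 = 75.8235

WM = 75.8235


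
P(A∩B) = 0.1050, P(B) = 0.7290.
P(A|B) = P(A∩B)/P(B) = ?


P(A|B) = 0.1050/0.7290 = 0.1440

P(A|B) = 0.1440


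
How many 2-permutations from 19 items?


P(19,2) = 19!/17!
= 121645100408832000/355687428096000
= 342

P(19,2) = 342


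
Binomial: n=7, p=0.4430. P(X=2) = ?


C(7,2) = 21
p^2 = 0.196249
(1-p)^5 = 0.053614
P = 21 * 0.196249 * 0.053614 = 0.2210

P(X=2) = 0.2210


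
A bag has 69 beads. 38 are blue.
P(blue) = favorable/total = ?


P = 38/69 = 0.5507

P = 0.5507


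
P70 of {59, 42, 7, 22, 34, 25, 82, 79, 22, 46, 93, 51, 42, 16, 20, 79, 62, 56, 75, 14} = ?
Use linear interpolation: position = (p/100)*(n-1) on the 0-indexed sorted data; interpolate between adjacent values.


Sorted: 7, 14, 16, 20, 22, 22, 25, 34, 42, 42, 46, 51, 56, 59, 62, 75, 79, 79, 82, 93
n = 20
Index = 70/100 * 19 = 13.3000
Lower = data[13] = 59, Upper = data[14] = 62
P70 = 59 + 0.3000*(3) = 59.9000

P70 = 59.9000


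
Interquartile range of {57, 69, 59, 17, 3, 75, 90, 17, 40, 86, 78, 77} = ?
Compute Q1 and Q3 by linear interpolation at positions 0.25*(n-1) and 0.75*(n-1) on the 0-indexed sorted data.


Sorted: 3, 17, 17, 40, 57, 59, 69, 75, 77, 78, 86, 90
Q1 (25th %ile) = 34.2500
Q3 (75th %ile) = 77.2500
IQR = 77.2500 - 34.2500 = 43.0000

IQR = 43.0000


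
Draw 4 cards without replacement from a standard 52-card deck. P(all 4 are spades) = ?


P(all spades) = (13/52) × (12/51) × (11/50) × (10/49)
= 0.0026

P = 0.0026


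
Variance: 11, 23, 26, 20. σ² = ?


Mean = 20.0000
Squared deviations: 81.0000, 9.0000, 36.0000, 0
Sum = 126.0000
Variance = 126.0000/4 = 31.5000

Variance = 31.5000


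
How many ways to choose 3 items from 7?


C(7,3) = 7!/(3! × 4!)
= 5040/(6 × 24)
= 35

C(7,3) = 35


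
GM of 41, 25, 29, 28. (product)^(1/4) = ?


Product = 41 × 25 × 29 × 28 = 832300
GM = 832300^(1/4) = 30.2044

GM = 30.2044


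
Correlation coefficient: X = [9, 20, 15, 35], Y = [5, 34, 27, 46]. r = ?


Mean X = 19.7500, Mean Y = 28.0000
SD X = 9.627435, SD Y = 14.916434
Cov = 132.000000
r = 132.000000/(9.627435*14.916434) = 0.9192

r = 0.9192


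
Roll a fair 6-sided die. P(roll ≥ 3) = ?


Favorable outcomes (roll ≥ 3): 4
Total outcomes = 6
P = 4/6 = 0.6667

P = 0.6667


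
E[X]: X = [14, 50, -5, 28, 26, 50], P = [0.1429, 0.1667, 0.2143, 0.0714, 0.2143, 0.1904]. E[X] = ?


E[X] = 14*0.1429 + 50*0.1667 - 5*0.2143 + 28*0.0714 + 26*0.2143 + 50*0.1904
= 2.0006 + 8.3350 - 1.0715 + 1.9992 + 5.5718 + 9.5200
= 26.3551

E[X] = 26.3551


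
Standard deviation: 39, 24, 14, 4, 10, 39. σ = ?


Mean = 21.6667
Variance = 185.5556
SD = sqrt(185.5556) = 13.6219

SD = 13.6219


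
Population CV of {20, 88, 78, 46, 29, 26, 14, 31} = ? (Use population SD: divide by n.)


Mean = 41.5000
SD = 25.5930
CV = (25.5930/41.5000)*100 = 61.6698%

CV = 61.6698%


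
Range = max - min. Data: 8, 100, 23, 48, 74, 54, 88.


Max = 100, Min = 8
Range = 100 - 8 = 92

Range = 92


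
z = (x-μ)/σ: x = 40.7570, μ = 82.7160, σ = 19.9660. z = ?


z = (40.7570 - 82.7160)/19.9660
= -41.9590/19.9660
= -2.1015

z = -2.1015


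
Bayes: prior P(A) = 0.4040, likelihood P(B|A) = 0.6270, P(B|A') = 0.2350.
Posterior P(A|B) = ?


P(B) = P(B|A)*P(A) + P(B|A')*P(A')
= 0.6270*0.4040 + 0.2350*0.5960
= 0.253308 + 0.140060 = 0.393368
P(A|B) = 0.253308/0.393368 = 0.6439

P(A|B) = 0.6439


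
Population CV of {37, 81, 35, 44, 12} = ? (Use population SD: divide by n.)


Mean = 41.8000
SD = 22.3553
CV = (22.3553/41.8000)*100 = 53.4816%

CV = 53.4816%


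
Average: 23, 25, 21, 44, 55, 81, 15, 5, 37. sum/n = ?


Sum = 23 + 25 + 21 + 44 + 55 + 81 + 15 + 5 + 37 = 306
n = 9
Mean = 306/9 = 34.0000

Mean = 34.0000


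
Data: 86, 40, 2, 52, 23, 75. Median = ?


Sorted: 2, 23, 40, 52, 75, 86
n = 6 (even)
Middle values: 40 and 52
Median = (40+52)/2 = 46.0000

Median = 46.0000


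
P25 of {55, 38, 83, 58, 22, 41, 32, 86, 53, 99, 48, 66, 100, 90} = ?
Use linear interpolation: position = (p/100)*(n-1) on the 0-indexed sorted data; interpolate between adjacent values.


Sorted: 22, 32, 38, 41, 48, 53, 55, 58, 66, 83, 86, 90, 99, 100
n = 14
Index = 25/100 * 13 = 3.2500
Lower = data[3] = 41, Upper = data[4] = 48
P25 = 41 + 0.2500*(7) = 42.7500

P25 = 42.7500


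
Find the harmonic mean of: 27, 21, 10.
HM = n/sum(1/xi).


Sum of reciprocals = 1/27 + 1/21 + 1/10 = 0.184656
HM = 3/0.184656 = 16.2464

HM = 16.2464


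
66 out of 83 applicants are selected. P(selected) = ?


P = 66/83 = 0.7952

P = 0.7952


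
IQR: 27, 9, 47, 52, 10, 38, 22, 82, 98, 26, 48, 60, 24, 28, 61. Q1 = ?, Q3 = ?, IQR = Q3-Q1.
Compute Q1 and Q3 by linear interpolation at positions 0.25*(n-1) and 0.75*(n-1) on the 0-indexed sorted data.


Sorted: 9, 10, 22, 24, 26, 27, 28, 38, 47, 48, 52, 60, 61, 82, 98
Q1 (25th %ile) = 25.0000
Q3 (75th %ile) = 56.0000
IQR = 56.0000 - 25.0000 = 31.0000

IQR = 31.0000


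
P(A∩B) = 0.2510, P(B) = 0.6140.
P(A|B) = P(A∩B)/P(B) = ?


P(A|B) = 0.2510/0.6140 = 0.4088

P(A|B) = 0.4088


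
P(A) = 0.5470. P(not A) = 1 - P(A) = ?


P(not A) = 1 - 0.5470 = 0.4530

P(not A) = 0.4530


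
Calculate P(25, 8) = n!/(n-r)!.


P(25,8) = 25!/17!
= 15511210043330985984000000/355687428096000
= 43609104000

P(25,8) = 43609104000


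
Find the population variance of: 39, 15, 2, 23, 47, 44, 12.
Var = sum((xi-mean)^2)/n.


Mean = 26.0000
Squared deviations: 169.0000, 121.0000, 576.0000, 9.0000, 441.0000, 324.0000, 196.0000
Sum = 1836.0000
Variance = 1836.0000/7 = 262.2857

Variance = 262.2857


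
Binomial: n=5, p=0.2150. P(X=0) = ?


C(5,0) = 1
p^0 = 1.000000
(1-p)^5 = 0.298091
P = 1 * 1.000000 * 0.298091 = 0.2981

P(X=0) = 0.2981


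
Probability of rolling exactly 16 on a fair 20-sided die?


Favorable outcomes (roll = 16): 1
Total outcomes = 20
P = 1/20 = 0.0500

P = 0.0500


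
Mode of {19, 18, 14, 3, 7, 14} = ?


Frequencies: 3:1, 7:1, 14:2, 18:1, 19:1
Max frequency = 2
Mode = 14

Mode = 14


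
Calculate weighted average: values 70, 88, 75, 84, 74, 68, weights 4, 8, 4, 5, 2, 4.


Numerator = 70*4 + 88*8 + 75*4 + 84*5 + 74*2 + 68*4 = 2124
Denominator = 4 + 8 + 4 + 5 + 2 + 4 = 27
WM = 2124/27 = 78.6667

WM = 78.6667


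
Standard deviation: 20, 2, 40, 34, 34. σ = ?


Mean = 26.0000
Variance = 187.2000
SD = sqrt(187.2000) = 13.6821

SD = 13.6821


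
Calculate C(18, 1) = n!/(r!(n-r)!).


C(18,1) = 18!/(1! × 17!)
= 6402373705728000/(1 × 355687428096000)
= 18

C(18,1) = 18


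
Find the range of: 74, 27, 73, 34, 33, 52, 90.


Max = 90, Min = 27
Range = 90 - 27 = 63

Range = 63


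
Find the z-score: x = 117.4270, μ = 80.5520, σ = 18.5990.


z = (117.4270 - 80.5520)/18.5990
= 36.8750/18.5990
= 1.9826

z = 1.9826


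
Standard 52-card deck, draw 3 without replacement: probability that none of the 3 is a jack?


P(no jacks) = (48/52) × (47/51) × (46/50)
= 0.7826

P = 0.7826


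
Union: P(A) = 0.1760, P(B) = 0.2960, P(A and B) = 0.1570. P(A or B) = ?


P(A∪B) = 0.1760 + 0.2960 - 0.1570
= 0.4720 - 0.1570
= 0.3150

P(A∪B) = 0.3150


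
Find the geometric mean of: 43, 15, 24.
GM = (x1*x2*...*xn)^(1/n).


Product = 43 × 15 × 24 = 15480
GM = 15480^(1/3) = 24.9224

GM = 24.9224


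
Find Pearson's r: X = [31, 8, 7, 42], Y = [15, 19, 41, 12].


Mean X = 22.0000, Mean Y = 21.7500
SD X = 15.016657, SD Y = 11.388042
Cov = -126.500000
r = -126.500000/(15.016657*11.388042) = -0.7397

r = -0.7397


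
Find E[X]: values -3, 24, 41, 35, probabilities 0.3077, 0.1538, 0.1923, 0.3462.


E[X] = -3*0.3077 + 24*0.1538 + 41*0.1923 + 35*0.3462
= -0.9231 + 3.6912 + 7.8843 + 12.1170
= 22.7694

E[X] = 22.7694


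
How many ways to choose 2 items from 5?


C(5,2) = 5!/(2! × 3!)
= 120/(2 × 6)
= 10

C(5,2) = 10


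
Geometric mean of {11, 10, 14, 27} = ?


Product = 11 × 10 × 14 × 27 = 41580
GM = 41580^(1/4) = 14.2798

GM = 14.2798


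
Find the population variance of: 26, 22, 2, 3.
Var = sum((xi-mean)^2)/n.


Mean = 13.2500
Squared deviations: 162.5625, 76.5625, 126.5625, 105.0625
Sum = 470.7500
Variance = 470.7500/4 = 117.6875

Variance = 117.6875


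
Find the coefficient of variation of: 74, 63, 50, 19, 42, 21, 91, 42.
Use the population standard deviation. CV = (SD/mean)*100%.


Mean = 50.2500
SD = 23.3332
CV = (23.3332/50.2500)*100 = 46.4342%

CV = 46.4342%


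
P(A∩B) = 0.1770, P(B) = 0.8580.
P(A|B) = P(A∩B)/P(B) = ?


P(A|B) = 0.1770/0.8580 = 0.2063

P(A|B) = 0.2063


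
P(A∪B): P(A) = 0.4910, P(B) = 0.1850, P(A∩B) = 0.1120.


P(A∪B) = 0.4910 + 0.1850 - 0.1120
= 0.6760 - 0.1120
= 0.5640

P(A∪B) = 0.5640


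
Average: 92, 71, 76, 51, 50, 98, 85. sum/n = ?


Sum = 92 + 71 + 76 + 51 + 50 + 98 + 85 = 523
n = 7
Mean = 523/7 = 74.7143

Mean = 74.7143


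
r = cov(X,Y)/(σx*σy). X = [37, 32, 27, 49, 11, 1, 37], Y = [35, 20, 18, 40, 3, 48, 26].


Mean X = 27.7143, Mean Y = 27.1429
SD X = 15.294390, SD Y = 14.045117
Cov = 22.612245
r = 22.612245/(15.294390*14.045117) = 0.1053

r = 0.1053


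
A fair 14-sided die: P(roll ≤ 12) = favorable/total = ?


Favorable outcomes (roll ≤ 12): 12
Total outcomes = 14
P = 12/14 = 0.8571

P = 0.8571


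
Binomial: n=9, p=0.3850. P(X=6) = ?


C(9,6) = 84
p^6 = 0.003257
(1-p)^3 = 0.232608
P = 84 * 0.003257 * 0.232608 = 0.0636

P(X=6) = 0.0636


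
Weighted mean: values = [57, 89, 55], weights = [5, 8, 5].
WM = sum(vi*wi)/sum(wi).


Numerator = 57*5 + 89*8 + 55*5 = 1272
Denominator = 5 + 8 + 5 = 18
WM = 1272/18 = 70.6667

WM = 70.6667


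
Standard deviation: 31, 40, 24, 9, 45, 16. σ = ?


Mean = 27.5000
Variance = 160.2500
SD = sqrt(160.2500) = 12.6590

SD = 12.6590


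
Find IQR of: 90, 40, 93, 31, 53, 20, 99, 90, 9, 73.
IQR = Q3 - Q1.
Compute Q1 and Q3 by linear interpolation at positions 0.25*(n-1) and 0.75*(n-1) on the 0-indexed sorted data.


Sorted: 9, 20, 31, 40, 53, 73, 90, 90, 93, 99
Q1 (25th %ile) = 33.2500
Q3 (75th %ile) = 90.0000
IQR = 90.0000 - 33.2500 = 56.7500

IQR = 56.7500


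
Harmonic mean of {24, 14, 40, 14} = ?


Sum of reciprocals = 1/24 + 1/14 + 1/40 + 1/14 = 0.209524
HM = 4/0.209524 = 19.0909

HM = 19.0909


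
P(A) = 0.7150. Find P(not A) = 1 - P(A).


P(not A) = 1 - 0.7150 = 0.2850

P(not A) = 0.2850


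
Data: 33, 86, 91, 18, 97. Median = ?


Sorted: 18, 33, 86, 91, 97
n = 5 (odd)
Middle value = 86

Median = 86


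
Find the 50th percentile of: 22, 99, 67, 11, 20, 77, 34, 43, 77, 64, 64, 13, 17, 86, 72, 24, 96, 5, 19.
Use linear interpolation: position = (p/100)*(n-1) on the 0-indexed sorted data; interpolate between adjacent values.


Sorted: 5, 11, 13, 17, 19, 20, 22, 24, 34, 43, 64, 64, 67, 72, 77, 77, 86, 96, 99
n = 19
Index = 50/100 * 18 = 9.0000
Lower = data[9] = 43, Upper = data[10] = 64
P50 = 43 + 0*(21) = 43.0000

P50 = 43.0000


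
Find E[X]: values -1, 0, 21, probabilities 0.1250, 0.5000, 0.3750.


E[X] = -1*0.1250 + 0*0.5000 + 21*0.3750
= -0.1250 + 0 + 7.8750
= 7.7500

E[X] = 7.7500


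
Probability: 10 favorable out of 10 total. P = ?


P = 10/10 = 1.0000

P = 1.0000


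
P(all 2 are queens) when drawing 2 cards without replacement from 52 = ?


P(all queens) = (4/52) × (3/51)
= 0.0045

P = 0.0045


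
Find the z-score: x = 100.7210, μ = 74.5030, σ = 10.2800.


z = (100.7210 - 74.5030)/10.2800
= 26.2180/10.2800
= 2.5504

z = 2.5504


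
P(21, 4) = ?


P(21,4) = 21!/17!
= 51090942171709440000/355687428096000
= 143640

P(21,4) = 143640


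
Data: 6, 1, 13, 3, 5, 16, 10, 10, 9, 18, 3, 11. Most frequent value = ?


Frequencies: 1:1, 3:2, 5:1, 6:1, 9:1, 10:2, 11:1, 13:1, 16:1, 18:1
Max frequency = 2
Mode = 3, 10

Mode = 3, 10


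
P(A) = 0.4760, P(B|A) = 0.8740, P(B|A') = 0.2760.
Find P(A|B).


P(B) = P(B|A)*P(A) + P(B|A')*P(A')
= 0.8740*0.4760 + 0.2760*0.5240
= 0.416024 + 0.144624 = 0.560648
P(A|B) = 0.416024/0.560648 = 0.7420

P(A|B) = 0.7420


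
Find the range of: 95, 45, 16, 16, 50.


Max = 95, Min = 16
Range = 95 - 16 = 79

Range = 79


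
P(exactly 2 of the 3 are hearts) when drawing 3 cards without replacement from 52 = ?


Hypergeometric: P(X=2) = C(13,2)·C(39,1) / C(52,3)
= 78 × 39 / 22100
= 3042/22100 = 0.1376

P = 0.1376


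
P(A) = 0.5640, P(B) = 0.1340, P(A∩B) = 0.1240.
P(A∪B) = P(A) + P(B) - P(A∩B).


P(A∪B) = 0.5640 + 0.1340 - 0.1240
= 0.6980 - 0.1240
= 0.5740

P(A∪B) = 0.5740


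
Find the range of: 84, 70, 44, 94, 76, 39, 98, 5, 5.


Max = 98, Min = 5
Range = 98 - 5 = 93

Range = 93


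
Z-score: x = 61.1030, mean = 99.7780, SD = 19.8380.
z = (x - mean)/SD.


z = (61.1030 - 99.7780)/19.8380
= -38.6750/19.8380
= -1.9495

z = -1.9495


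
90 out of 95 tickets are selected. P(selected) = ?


P = 90/95 = 0.9474

P = 0.9474


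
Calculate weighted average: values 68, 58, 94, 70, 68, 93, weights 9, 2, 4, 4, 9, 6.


Numerator = 68*9 + 58*2 + 94*4 + 70*4 + 68*9 + 93*6 = 2554
Denominator = 9 + 2 + 4 + 4 + 9 + 6 = 34
WM = 2554/34 = 75.1176

WM = 75.1176


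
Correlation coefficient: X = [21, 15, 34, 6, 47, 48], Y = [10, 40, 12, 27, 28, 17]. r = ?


Mean X = 28.5000, Mean Y = 22.3333
SD X = 15.798207, SD Y = 10.434984
Cov = -51.166667
r = -51.166667/(15.798207*10.434984) = -0.3104

r = -0.3104


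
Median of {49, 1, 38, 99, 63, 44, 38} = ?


Sorted: 1, 38, 38, 44, 49, 63, 99
n = 7 (odd)
Middle value = 44

Median = 44


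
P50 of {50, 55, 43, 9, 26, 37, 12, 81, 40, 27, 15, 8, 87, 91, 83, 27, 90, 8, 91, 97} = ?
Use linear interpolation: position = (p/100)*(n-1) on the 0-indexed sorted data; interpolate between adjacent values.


Sorted: 8, 8, 9, 12, 15, 26, 27, 27, 37, 40, 43, 50, 55, 81, 83, 87, 90, 91, 91, 97
n = 20
Index = 50/100 * 19 = 9.5000
Lower = data[9] = 40, Upper = data[10] = 43
P50 = 40 + 0.5000*(3) = 41.5000

P50 = 41.5000


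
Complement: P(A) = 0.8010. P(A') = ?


P(not A) = 1 - 0.8010 = 0.1990

P(not A) = 0.1990


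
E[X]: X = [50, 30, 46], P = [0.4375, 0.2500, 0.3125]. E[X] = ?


E[X] = 50*0.4375 + 30*0.2500 + 46*0.3125
= 21.8750 + 7.5000 + 14.3750
= 43.7500

E[X] = 43.7500


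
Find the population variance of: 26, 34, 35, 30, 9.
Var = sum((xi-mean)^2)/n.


Mean = 26.8000
Squared deviations: 0.6400, 51.8400, 67.2400, 10.2400, 316.8400
Sum = 446.8000
Variance = 446.8000/5 = 89.3600

Variance = 89.3600


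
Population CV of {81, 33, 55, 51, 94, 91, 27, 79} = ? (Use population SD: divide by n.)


Mean = 63.8750
SD = 24.2973
CV = (24.2973/63.8750)*100 = 38.0388%

CV = 38.0388%


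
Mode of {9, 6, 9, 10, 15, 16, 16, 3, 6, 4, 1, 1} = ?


Frequencies: 1:2, 3:1, 4:1, 6:2, 9:2, 10:1, 15:1, 16:2
Max frequency = 2
Mode = 1, 6, 9, 16

Mode = 1, 6, 9, 16


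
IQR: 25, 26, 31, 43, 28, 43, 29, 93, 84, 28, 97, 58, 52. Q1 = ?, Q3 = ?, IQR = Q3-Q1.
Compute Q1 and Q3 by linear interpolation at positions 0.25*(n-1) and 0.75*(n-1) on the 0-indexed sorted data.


Sorted: 25, 26, 28, 28, 29, 31, 43, 43, 52, 58, 84, 93, 97
Q1 (25th %ile) = 28.0000
Q3 (75th %ile) = 58.0000
IQR = 58.0000 - 28.0000 = 30.0000

IQR = 30.0000


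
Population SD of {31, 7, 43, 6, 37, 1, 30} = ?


Mean = 22.1429
Variance = 247.5510
SD = sqrt(247.5510) = 15.7338

SD = 15.7338


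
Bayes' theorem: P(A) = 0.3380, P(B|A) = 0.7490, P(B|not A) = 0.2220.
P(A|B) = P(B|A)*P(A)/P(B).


P(B) = P(B|A)*P(A) + P(B|A')*P(A')
= 0.7490*0.3380 + 0.2220*0.6620
= 0.253162 + 0.146964 = 0.400126
P(A|B) = 0.253162/0.400126 = 0.6327

P(A|B) = 0.6327


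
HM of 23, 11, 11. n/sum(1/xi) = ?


Sum of reciprocals = 1/23 + 1/11 + 1/11 = 0.225296
HM = 3/0.225296 = 13.3158

HM = 13.3158


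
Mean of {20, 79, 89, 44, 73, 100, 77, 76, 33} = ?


Sum = 20 + 79 + 89 + 44 + 73 + 100 + 77 + 76 + 33 = 591
n = 9
Mean = 591/9 = 65.6667

Mean = 65.6667


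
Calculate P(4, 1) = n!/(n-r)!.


P(4,1) = 4!/3!
= 24/6
= 4

P(4,1) = 4


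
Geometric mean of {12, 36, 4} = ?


Product = 12 × 36 × 4 = 1728
GM = 1728^(1/3) = 12.0000

GM = 12.0000


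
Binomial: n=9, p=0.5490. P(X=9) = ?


C(9,9) = 1
p^9 = 0.004531
(1-p)^0 = 1.000000
P = 1 * 0.004531 * 1.000000 = 0.0045

P(X=9) = 0.0045


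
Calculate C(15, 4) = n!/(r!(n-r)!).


C(15,4) = 15!/(4! × 11!)
= 1307674368000/(24 × 39916800)
= 1365

C(15,4) = 1365


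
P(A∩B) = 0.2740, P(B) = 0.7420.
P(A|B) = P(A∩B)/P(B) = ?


P(A|B) = 0.2740/0.7420 = 0.3693

P(A|B) = 0.3693


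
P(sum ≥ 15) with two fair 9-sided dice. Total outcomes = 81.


Total outcomes = 9×9 = 81
Favorable (sum ≥ 15): 10
P = 10/81 = 0.1235

P = 0.1235


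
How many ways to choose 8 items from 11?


C(11,8) = 11!/(8! × 3!)
= 39916800/(40320 × 6)
= 165

C(11,8) = 165


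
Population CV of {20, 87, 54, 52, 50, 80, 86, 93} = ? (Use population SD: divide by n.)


Mean = 65.2500
SD = 23.6471
CV = (23.6471/65.2500)*100 = 36.2408%

CV = 36.2408%


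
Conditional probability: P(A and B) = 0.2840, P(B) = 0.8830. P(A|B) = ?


P(A|B) = 0.2840/0.8830 = 0.3216

P(A|B) = 0.3216


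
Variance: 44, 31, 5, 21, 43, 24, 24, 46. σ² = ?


Mean = 29.7500
Squared deviations: 203.0625, 1.5625, 612.5625, 76.5625, 175.5625, 33.0625, 33.0625, 264.0625
Sum = 1399.5000
Variance = 1399.5000/8 = 174.9375

Variance = 174.9375


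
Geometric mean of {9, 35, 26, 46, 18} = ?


Product = 9 × 35 × 26 × 46 × 18 = 6781320
GM = 6781320^(1/5) = 23.2414

GM = 23.2414


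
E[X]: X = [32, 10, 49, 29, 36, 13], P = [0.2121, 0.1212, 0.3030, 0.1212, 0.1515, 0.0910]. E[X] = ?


E[X] = 32*0.2121 + 10*0.1212 + 49*0.3030 + 29*0.1212 + 36*0.1515 + 13*0.0910
= 6.7872 + 1.2120 + 14.8470 + 3.5148 + 5.4540 + 1.1830
= 32.9980

E[X] = 32.9980


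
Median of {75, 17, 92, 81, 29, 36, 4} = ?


Sorted: 4, 17, 29, 36, 75, 81, 92
n = 7 (odd)
Middle value = 36

Median = 36


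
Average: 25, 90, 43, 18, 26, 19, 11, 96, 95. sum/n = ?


Sum = 25 + 90 + 43 + 18 + 26 + 19 + 11 + 96 + 95 = 423
n = 9
Mean = 423/9 = 47.0000

Mean = 47.0000


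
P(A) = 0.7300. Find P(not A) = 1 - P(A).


P(not A) = 1 - 0.7300 = 0.2700

P(not A) = 0.2700


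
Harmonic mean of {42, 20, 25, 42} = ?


Sum of reciprocals = 1/42 + 1/20 + 1/25 + 1/42 = 0.137619
HM = 4/0.137619 = 29.0657

HM = 29.0657


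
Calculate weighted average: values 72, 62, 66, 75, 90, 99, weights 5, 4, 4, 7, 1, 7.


Numerator = 72*5 + 62*4 + 66*4 + 75*7 + 90*1 + 99*7 = 2180
Denominator = 5 + 4 + 4 + 7 + 1 + 7 = 28
WM = 2180/28 = 77.8571

WM = 77.8571


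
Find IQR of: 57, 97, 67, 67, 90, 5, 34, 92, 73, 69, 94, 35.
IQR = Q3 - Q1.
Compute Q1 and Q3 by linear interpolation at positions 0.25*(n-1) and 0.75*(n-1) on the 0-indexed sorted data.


Sorted: 5, 34, 35, 57, 67, 67, 69, 73, 90, 92, 94, 97
Q1 (25th %ile) = 51.5000
Q3 (75th %ile) = 90.5000
IQR = 90.5000 - 51.5000 = 39.0000

IQR = 39.0000


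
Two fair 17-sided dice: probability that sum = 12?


Total outcomes = 17×17 = 289
Favorable (sum = 12): 11
P = 11/289 = 0.0381

P = 0.0381
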